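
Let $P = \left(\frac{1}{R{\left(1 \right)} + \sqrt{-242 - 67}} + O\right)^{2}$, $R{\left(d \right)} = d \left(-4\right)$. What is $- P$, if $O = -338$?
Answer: $\frac{3 \left(- 304876 \sqrt{309} + 11156929 i\right)}{- 293 i + 8 \sqrt{309}} \approx -1.1425 \cdot 10^{5} - 36.564 i$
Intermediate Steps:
$R{\left(d \right)} = - 4 d$
$P = \left(-338 + \frac{1}{-4 + i \sqrt{309}}\right)^{2}$ ($P = \left(\frac{1}{\left(-4\right) 1 + \sqrt{-242 - 67}} - 338\right)^{2} = \left(\frac{1}{-4 + \sqrt{-309}} - 338\right)^{2} = \left(\frac{1}{-4 + i \sqrt{309}} - 338\right)^{2} = \left(-338 + \frac{1}{-4 + i \sqrt{309}}\right)^{2} \approx 1.1425 \cdot 10^{5} + 36.6 i$)
$- P = - \frac{3 \left(- 11156929 i + 304876 \sqrt{309}\right)}{- 293 i + 8 \sqrt{309}}$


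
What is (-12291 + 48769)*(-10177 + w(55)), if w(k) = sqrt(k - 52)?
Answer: -371236606 + 36478*sqrt(3) ≈ -3.7117e+8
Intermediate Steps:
w(k) = sqrt(-52 + k)
(-12291 + 48769)*(-10177 + w(55)) = (-12291 + 48769)*(-10177 + sqrt(-52 + 55)) = 36478*(-10177 + sqrt(3)) = -371236606 + 36478*sqrt(3)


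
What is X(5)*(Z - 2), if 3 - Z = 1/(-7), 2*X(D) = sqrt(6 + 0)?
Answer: 4*sqrt(6)/7 ≈ 1.3997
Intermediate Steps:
X(D) = sqrt(6)/2 (X(D) = sqrt(6 + 0)/2 = sqrt(6)/2)
Z = 22/7 (Z = 3 - 1/(-7) = 3 - 1*(-1/7) = 3 + 1/7 = 22/7 ≈ 3.1429)
X(5)*(Z - 2) = (sqrt(6)/2)*(22/7 - 2) = (sqrt(6)/2)*(8/7) = 4*sqrt(6)/7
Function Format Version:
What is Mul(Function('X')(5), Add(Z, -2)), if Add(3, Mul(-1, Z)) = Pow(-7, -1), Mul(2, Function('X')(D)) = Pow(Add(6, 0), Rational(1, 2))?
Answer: Mul(Rational(4, 7), Pow(6, Rational(1, 2))) ≈ 1.3997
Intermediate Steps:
Function('X')(D) = Mul(Rational(1, 2), Pow(6, Rational(1, 2))) (Function('X')(D) = Mul(Rational(1, 2), Pow(Add(6, 0), Rational(1, 2))) = Mul(Rational(1, 2), Pow(6, Rational(1, 2))))
Z = Rational(22, 7) (Z = Add(3, Mul(-1, Pow(-7, -1))) = Add(3, Mul(-1, Rational(-1, 7))) = Add(3, Rational(1, 7)) = Rational(22, 7) ≈ 3.1429)
Mul(Function('X')(5), Add(Z, -2)) = Mul(Mul(Rational(1, 2), Pow(6, Rational(1, 2))), Add(Rational(22, 7), -2)) = Mul(Mul(Rational(1, 2), Pow(6, Rational(1, 2))), Rational(8, 7)) = Mul(Rational(4, 7), Pow(6, Rational(1, 2)))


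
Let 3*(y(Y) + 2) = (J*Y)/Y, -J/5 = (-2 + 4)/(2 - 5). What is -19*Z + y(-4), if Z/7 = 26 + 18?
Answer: -52676/9 ≈ -5852.9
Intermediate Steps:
Z = 308 (Z = 7*(26 + 18) = 7*44 = 308)
J = 10/3 (J = -5*(-2 + 4)/(2 - 5) = -10/(-3) = -10*(-1)/3 = -5*(-⅔) = 10/3 ≈ 3.3333)
y(Y) = -8/9 (y(Y) = -2 + ((10*Y/3)/Y)/3 = -2 + (⅓)*(10/3) = -2 + 10/9 = -8/9)
-19*Z + y(-4) = -19*308 - 8/9 = -5852 - 8/9 = -52676/9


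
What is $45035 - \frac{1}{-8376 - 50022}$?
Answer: $\frac{2629953931}{58398} \approx 45035.0$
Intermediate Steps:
$45035 - \frac{1}{-8376 - 50022} = 45035 - \frac{1}{-58398} = 45035 - - \frac{1}{58398} = 45035 + \frac{1}{58398} = \frac{2629953931}{58398}$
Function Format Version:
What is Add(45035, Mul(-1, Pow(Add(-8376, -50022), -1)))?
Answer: Rational(2629953931, 58398) ≈ 45035.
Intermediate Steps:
Add(45035, Mul(-1, Pow(Add(-8376, -50022), -1))) = Add(45035, Mul(-1, Pow(-58398, -1))) = Add(45035, Mul(-1, Rational(-1, 58398))) = Add(45035, Rational(1, 58398)) = Rational(2629953931, 58398)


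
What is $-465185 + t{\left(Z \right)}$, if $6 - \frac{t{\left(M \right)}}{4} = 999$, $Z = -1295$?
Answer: $-469157$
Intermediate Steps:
$t{\left(M \right)} = -3972$ ($t{\left(M \right)} = 24 - 3996 = -3972$)
$-465185 + t{\left(Z \right)} = -465185 - 3972 = -469157$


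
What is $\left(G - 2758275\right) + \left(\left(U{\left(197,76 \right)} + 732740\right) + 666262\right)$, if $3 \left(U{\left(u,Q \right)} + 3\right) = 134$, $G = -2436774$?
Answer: $- \frac{11388016}{3} \approx -3.796 \cdot 10^{6}$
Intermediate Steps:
$U{\left(u,Q \right)} = \frac{125}{3}$ ($U{\left(u,Q \right)} = -3 + \frac{1}{3} \cdot 134 = -3 + \frac{134}{3} = \frac{125}{3}$)
$\left(G - 2758275\right) + \left(\left(U{\left(197,76 \right)} + 732740\right) + 666262\right) = \left(-2436774 - 2758275\right) + \left(\left(\frac{125}{3} + 732740\right) + 666262\right) = -5195049 + \left(\frac{2198345}{3} + 666262\right) = -5195049 + \frac{4197131}{3} = - \frac{11388016}{3}$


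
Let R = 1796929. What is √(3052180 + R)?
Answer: √4849109 ≈ 2202.1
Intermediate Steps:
√(3052180 + R) = √(3052180 + 1796929) = √4849109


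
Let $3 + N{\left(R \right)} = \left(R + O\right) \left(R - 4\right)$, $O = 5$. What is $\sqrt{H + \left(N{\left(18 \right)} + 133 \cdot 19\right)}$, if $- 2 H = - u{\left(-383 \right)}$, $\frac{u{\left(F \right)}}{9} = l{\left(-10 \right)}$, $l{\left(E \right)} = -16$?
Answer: $\sqrt{2774} \approx 52.669$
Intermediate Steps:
$u{\left(F \right)} = -144$ ($u{\left(F \right)} = 9 \left(-16\right) = -144$)
$N{\left(R \right)} = -3 + \left(-4 + R\right) \left(5 + R\right)$ ($N{\left(R \right)} = -3 + \left(R + 5\right) \left(R - 4\right) = -3 + \left(5 + R\right) \left(-4 + R\right) = -3 + \left(-4 + R\right) \left(5 + R\right)$)
$H = -72$ ($H = - \frac{\left(-1\right) \left(-144\right)}{2} = \left(- \frac{1}{2}\right) 144 = -72$)
$\sqrt{H + \left(N{\left(18 \right)} + 133 \cdot 19\right)} = \sqrt{-72 + \left(\left(-23 + 18 + 18^{2}\right) + 133 \cdot 19\right)} = \sqrt{-72 + \left(\left(-23 + 18 + 324\right) + 2527\right)} = \sqrt{-72 + \left(319 + 2527\right)} = \sqrt{-72 + 2846} = \sqrt{2774}$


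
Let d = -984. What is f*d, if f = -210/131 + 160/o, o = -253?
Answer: 72904560/33143 ≈ 2199.7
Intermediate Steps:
f = -74090/33143 (f = -210/131 + 160/(-253) = -210*1/131 + 160*(-1/253) = -210/131 - 160/253 = -74090/33143 ≈ -2.2355)
f*d = -74090/33143*(-984) = 72904560/33143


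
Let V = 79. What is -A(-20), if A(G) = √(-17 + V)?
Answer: -√62 ≈ -7.8740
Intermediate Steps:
A(G) = √62 (A(G) = √(-17 + 79) = √62)
-A(-20) = -√62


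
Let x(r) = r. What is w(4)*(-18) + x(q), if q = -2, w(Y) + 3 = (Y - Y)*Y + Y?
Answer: -20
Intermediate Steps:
w(Y) = -3 + Y (w(Y) = -3 + ((Y - Y)*Y + Y) = -3 + (0*Y + Y) = -3 + (0 + Y) = -3 + Y)
w(4)*(-18) + x(q) = (-3 + 4)*(-18) - 2 = 1*(-18) - 2 = -18 - 2 = -20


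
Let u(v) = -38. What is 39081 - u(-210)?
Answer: 39119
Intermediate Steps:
39081 - u(-210) = 39081 - 1*(-38) = 39081 + 38 = 39119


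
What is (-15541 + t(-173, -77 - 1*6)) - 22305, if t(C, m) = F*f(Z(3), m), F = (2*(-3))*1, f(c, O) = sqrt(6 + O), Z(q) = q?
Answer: -37846 - 6*I*sqrt(77) ≈ -37846.0 - 52.65*I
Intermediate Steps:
F = -6 (F = -6*1 = -6)
t(C, m) = -6*sqrt(6 + m)
(-15541 + t(-173, -77 - 1*6)) - 22305 = (-15541 - 6*sqrt(6 + (-77 - 1*6))) - 22305 = (-15541 - 6*sqrt(6 + (-77 - 6))) - 22305 = (-15541 - 6*sqrt(6 - 83)) - 22305 = (-15541 - 6*I*sqrt(77)) - 22305 = -37846 - 6*I*sqrt(77)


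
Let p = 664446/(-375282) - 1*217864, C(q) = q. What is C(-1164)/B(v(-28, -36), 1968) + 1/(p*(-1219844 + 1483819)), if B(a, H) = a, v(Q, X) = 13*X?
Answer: 348923338622656342/140288765014213725 ≈ 2.4872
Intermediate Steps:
p = -13626850349/62547 (p = 664446*(-1/375282) - 217864 = -110741/62547 - 217864 = -13626850349/62547 ≈ -2.1787e+5)
C(-1164)/B(v(-28, -36), 1968) + 1/(p*(-1219844 + 1483819)) = -1164/(13*(-36)) + 1/((-13626850349/62547)*(-1219844 + 1483819)) = -1164/(-468) - 62547/13626850349/263975 = -1164*(-1/468) - 62547/13626850349*1/263975 = 97/39 - 62547/3597147820877275 = 348923338622656342/140288765014213725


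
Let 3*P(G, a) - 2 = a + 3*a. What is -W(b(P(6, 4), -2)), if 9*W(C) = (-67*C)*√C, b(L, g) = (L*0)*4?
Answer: 0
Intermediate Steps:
P(G, a) = ⅔ + 4*a/3 (P(G, a) = ⅔ + (a + 3*a)/3 = ⅔ + (4*a)/3 = ⅔ + 4*a/3)
b(L, g) = 0 (b(L, g) = 0*4 = 0)
W(C) = -67*C^(3/2)/9 (W(C) = ((-67*C)*√C)/9 = (-67*C^(3/2))/9 = -67*C^(3/2)/9)
-W(b(P(6, 4), -2)) = -(-67)*0^(3/2)/9 = -(-67)*0/9 = -1*0 = 0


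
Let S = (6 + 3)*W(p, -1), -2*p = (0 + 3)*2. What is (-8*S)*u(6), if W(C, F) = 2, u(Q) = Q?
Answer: -864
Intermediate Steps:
p = -3 (p = -(0 + 3)*2/2 = -3*2/2 = -½*6 = -3)
S = 18 (S = (6 + 3)*2 = 9*2 = 18)
(-8*S)*u(6) = -8*18*6 = -144*6 = -864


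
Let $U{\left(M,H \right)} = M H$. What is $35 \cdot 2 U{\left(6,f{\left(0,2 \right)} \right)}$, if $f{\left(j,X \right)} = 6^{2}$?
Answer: $15120$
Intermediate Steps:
$f{\left(j,X \right)} = 36$
$U{\left(M,H \right)} = H M$
$35 \cdot 2 U{\left(6,f{\left(0,2 \right)} \right)} = 35 \cdot 2 \cdot 36 \cdot 6 = 70 \cdot 216 = 15120$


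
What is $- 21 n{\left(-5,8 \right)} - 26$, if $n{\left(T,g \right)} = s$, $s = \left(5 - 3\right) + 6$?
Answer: $-194$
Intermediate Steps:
$s = 8$ ($s = \left(5 - 3\right) + 6 = 2 + 6 = 8$)
$n{\left(T,g \right)} = 8$
$- 21 n{\left(-5,8 \right)} - 26 = \left(-21\right) 8 - 26 = -168 - 26 = -194$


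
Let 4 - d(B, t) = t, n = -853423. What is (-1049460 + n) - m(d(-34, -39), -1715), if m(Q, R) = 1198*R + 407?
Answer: 151280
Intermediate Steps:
d(B, t) = 4 - t
m(Q, R) = 407 + 1198*R
(-1049460 + n) - m(d(-34, -39), -1715) = (-1049460 - 853423) - (407 + 1198*(-1715)) = -1902883 - (407 - 2054570) = -1902883 - 1*(-2054163) = -1902883 + 2054163 = 151280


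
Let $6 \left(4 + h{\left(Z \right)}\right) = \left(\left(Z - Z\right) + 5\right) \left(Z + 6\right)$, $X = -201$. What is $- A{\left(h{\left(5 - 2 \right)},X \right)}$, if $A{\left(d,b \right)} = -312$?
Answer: $312$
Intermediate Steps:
$h{\left(Z \right)} = 1 + \frac{5 Z}{6}$ ($h{\left(Z \right)} = -4 + \frac{\left(\left(Z - Z\right) + 5\right) \left(Z + 6\right)}{6} = -4 + \frac{\left(0 + 5\right) \left(6 + Z\right)}{6} = -4 + \frac{5 \left(6 + Z\right)}{6} = -4 + \frac{30 + 5 Z}{6} = -4 + \left(5 + \frac{5 Z}{6}\right) = 1 + \frac{5 Z}{6}$)
$- A{\left(h{\left(5 - 2 \right)},X \right)} = \left(-1\right) \left(-312\right) = 312$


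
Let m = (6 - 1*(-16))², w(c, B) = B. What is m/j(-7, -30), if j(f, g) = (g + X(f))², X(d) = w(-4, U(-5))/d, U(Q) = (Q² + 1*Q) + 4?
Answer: 5929/13689 ≈ 0.43312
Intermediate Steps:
U(Q) = 4 + Q + Q² (U(Q) = (Q² + Q) + 4 = (Q + Q²) + 4 = 4 + Q + Q²)
X(d) = 24/d (X(d) = (4 - 5 + (-5)²)/d = (4 - 5 + 25)/d = 24/d)
m = 484 (m = (6 + 16)² = 22² = 484)
j(f, g) = (g + 24/f)²
m/j(-7, -30) = 484/(((24 - 7*(-30))²/(-7)²)) = 484/(((24 + 210)²/49)) = 484/(((1/49)*234²)) = 484/(((1/49)*54756)) = 484/(54756/49) = 484*(49/54756) = 5929/13689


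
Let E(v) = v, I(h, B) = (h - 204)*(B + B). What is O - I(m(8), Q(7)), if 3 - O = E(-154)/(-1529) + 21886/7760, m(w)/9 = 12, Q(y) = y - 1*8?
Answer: -103506877/539320 ≈ -191.92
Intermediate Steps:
Q(y) = -8 + y (Q(y) = y - 8 = -8 + y)
m(w) = 108 (m(w) = 9*12 = 108)
I(h, B) = 2*B*(-204 + h) (I(h, B) = (-204 + h)*(2*B) = 2*B*(-204 + h))
O = 42563/539320 (O = 3 - (-154/(-1529) + 21886/7760) = 3 - (-154*(-1/1529) + 21886*(1/7760)) = 3 - (14/139 + 10943/3880) = 3 - 1*1575397/539320 = 3 - 1575397/539320 = 42563/539320 ≈ 0.078920)
O - I(m(8), Q(7)) = 42563/539320 - 2*(-8 + 7)*(-204 + 108) = 42563/539320 - 2*(-1)*(-96) = 42563/539320 - 1*192 = 42563/539320 - 192 = -103506877/539320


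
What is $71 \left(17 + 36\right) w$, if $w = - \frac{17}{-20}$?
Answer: $\frac{63971}{20} \approx 3198.6$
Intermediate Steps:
$w = \frac{17}{20}$ ($w = \left(-17\right) \left(- \frac{1}{20}\right) = \frac{17}{20} \approx 0.85$)
$71 \left(17 + 36\right) w = 71 \left(17 + 36\right) \frac{17}{20} = 71 \cdot 53 \cdot \frac{17}{20} = 3763 \cdot \frac{17}{20} = \frac{63971}{20}$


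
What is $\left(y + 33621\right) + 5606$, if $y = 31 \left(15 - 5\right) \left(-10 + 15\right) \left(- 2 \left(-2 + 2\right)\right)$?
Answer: $39227$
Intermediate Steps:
$y = 0$ ($y = 31 \cdot 10 \cdot 5 \left(\left(-2\right) 0\right) = 31 \cdot 50 \cdot 0 = 1550 \cdot 0 = 0$)
$\left(y + 33621\right) + 5606 = \left(0 + 33621\right) + 5606 = 33621 + 5606 = 39227$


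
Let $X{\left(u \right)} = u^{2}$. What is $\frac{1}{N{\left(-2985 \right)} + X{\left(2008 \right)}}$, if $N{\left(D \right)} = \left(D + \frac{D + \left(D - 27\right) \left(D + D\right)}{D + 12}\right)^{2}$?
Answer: $\frac{982081}{84080572485584} \approx 1.168 \cdot 10^{-8}$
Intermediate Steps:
$N{\left(D \right)} = \left(D + \frac{D + 2 D \left(-27 + D\right)}{12 + D}\right)^{2}$ ($N{\left(D \right)} = \left(D + \frac{D + \left(-27 + D\right) 2 D}{12 + D}\right)^{2} = \left(D + \frac{D + 2 D \left(-27 + D\right)}{12 + D}\right)^{2}$)
$\frac{1}{N{\left(-2985 \right)} + X{\left(2008 \right)}} = \frac{1}{\frac{\left(-2985\right)^{2} \left(-41 + 3 \left(-2985\right)\right)^{2}}{\left(12 - 2985\right)^{2}} + 2008^{2}} = \frac{1}{\frac{8910225 \left(-41 - 8955\right)^{2}}{8838729} + 4032064} = \frac{1}{8910225 \left(-8996\right)^{2} \cdot \frac{1}{8838729} + 4032064} = \frac{1}{8910225 \cdot 80928016 \cdot \frac{1}{8838729} + 4032064} = \frac{1}{\frac{80120759040400}{982081} + 4032064} = \frac{1}{\frac{84080572485584}{982081}} = \frac{982081}{84080572485584}$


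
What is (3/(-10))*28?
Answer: -42/5 ≈ -8.4000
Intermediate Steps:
(3/(-10))*28 = (3*(-⅒))*28 = -3/10*28 = -42/5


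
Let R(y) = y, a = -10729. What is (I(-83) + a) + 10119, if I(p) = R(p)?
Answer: -693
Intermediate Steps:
I(p) = p
(I(-83) + a) + 10119 = (-83 - 10729) + 10119 = -10812 + 10119 = -693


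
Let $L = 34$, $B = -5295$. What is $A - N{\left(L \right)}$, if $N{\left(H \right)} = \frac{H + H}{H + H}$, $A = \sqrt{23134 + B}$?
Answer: $-1 + \sqrt{17839} \approx 132.56$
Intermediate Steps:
$A = \sqrt{17839}$ ($A = \sqrt{23134 - 5295} = \sqrt{17839} \approx 133.56$)
$N{\left(H \right)} = 1$ ($N{\left(H \right)} = \frac{2 H}{2 H} = 2 H \frac{1}{2 H} = 1$)
$A - N{\left(L \right)} = \sqrt{17839} - 1 = -1 + \sqrt{17839}$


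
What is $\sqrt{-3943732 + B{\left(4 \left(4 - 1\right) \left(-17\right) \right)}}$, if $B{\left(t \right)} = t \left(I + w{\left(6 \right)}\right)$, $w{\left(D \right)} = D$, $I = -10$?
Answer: $2 i \sqrt{985729} \approx 1985.7 i$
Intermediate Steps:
$B{\left(t \right)} = - 4 t$ ($B{\left(t \right)} = t \left(-10 + 6\right) = t \left(-4\right) = - 4 t$)
$\sqrt{-3943732 + B{\left(4 \left(4 - 1\right) \left(-17\right) \right)}} = \sqrt{-3943732 - 4 \cdot 4 \left(4 - 1\right) \left(-17\right)} = \sqrt{-3943732 - 4 \cdot 4 \cdot 3 \left(-17\right)} = \sqrt{-3943732 - 4 \cdot 12 \left(-17\right)} = \sqrt{-3943732 - -816} = \sqrt{-3943732 + 816} = \sqrt{-3942916} = 2 i \sqrt{985729}$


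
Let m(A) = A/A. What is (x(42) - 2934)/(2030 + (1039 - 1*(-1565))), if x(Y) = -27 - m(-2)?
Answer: -1481/2317 ≈ -0.63919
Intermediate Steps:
m(A) = 1
x(Y) = -28 (x(Y) = -27 - 1*1 = -27 - 1 = -28)
(x(42) - 2934)/(2030 + (1039 - 1*(-1565))) = (-28 - 2934)/(2030 + (1039 - 1*(-1565))) = -2962/(2030 + (1039 + 1565)) = -2962/(2030 + 2604) = -2962/4634 = -2962*1/4634 = -1481/2317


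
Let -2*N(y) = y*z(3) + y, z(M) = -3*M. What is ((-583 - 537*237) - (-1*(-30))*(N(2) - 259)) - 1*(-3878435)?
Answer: 3758113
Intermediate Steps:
N(y) = 4*y (N(y) = -(y*(-3*3) + y)/2 = -(y*(-9) + y)/2 = -(-9*y + y)/2 = -(-4)*y = 4*y)
((-583 - 537*237) - (-1*(-30))*(N(2) - 259)) - 1*(-3878435) = ((-583 - 537*237) - (-1*(-30))*(4*2 - 259)) - 1*(-3878435) = ((-583 - 127269) - 30*(8 - 259)) + 3878435 = (-127852 - 30*(-251)) + 3878435 = (-127852 - 1*(-7530)) + 3878435 = (-127852 + 7530) + 3878435 = -120322 + 3878435 = 3758113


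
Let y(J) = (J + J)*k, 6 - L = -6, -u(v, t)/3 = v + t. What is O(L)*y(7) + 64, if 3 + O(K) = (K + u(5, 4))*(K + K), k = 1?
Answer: -5018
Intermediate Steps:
u(v, t) = -3*t - 3*v (u(v, t) = -3*(v + t) = -3*(t + v) = -3*t - 3*v)
L = 12 (L = 6 - 1*(-6) = 6 + 6 = 12)
O(K) = -3 + 2*K*(-27 + K) (O(K) = -3 + (K + (-3*4 - 3*5))*(K + K) = -3 + (K + (-12 - 15))*(2*K) = -3 + (K - 27)*(2*K) = -3 + (-27 + K)*(2*K) = -3 + 2*K*(-27 + K))
y(J) = 2*J (y(J) = (J + J)*1 = (2*J)*1 = 2*J)
O(L)*y(7) + 64 = (-3 - 54*12 + 2*12²)*(2*7) + 64 = (-3 - 648 + 2*144)*14 + 64 = (-3 - 648 + 288)*14 + 64 = -363*14 + 64 = -5082 + 64 = -5018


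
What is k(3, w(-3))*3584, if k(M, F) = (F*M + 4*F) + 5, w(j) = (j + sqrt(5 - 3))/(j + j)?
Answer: 30464 - 12544*sqrt(2)/3 ≈ 24551.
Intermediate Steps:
w(j) = (j + sqrt(2))/(2*j) (w(j) = (j + sqrt(2))/((2*j)) = (j + sqrt(2))*(1/(2*j)) = (j + sqrt(2))/(2*j))
k(M, F) = 5 + 4*F + F*M (k(M, F) = (4*F + F*M) + 5 = 5 + 4*F + F*M)
k(3, w(-3))*3584 = (5 + 4*((1/2)*(-3 + sqrt(2))/(-3)) + ((1/2)*(-3 + sqrt(2))/(-3))*3)*3584 = (5 + 4*((1/2)*(-1/3)*(-3 + sqrt(2))) + ((1/2)*(-1/3)*(-3 + sqrt(2)))*3)*3584 = (5 + 4*(1/2 - sqrt(2)/6) + (1/2 - sqrt(2)/6)*3)*3584 = (5 + (2 - 2*sqrt(2)/3) + (3/2 - sqrt(2)/2))*3584 = (17/2 - 7*sqrt(2)/6)*3584 = 30464 - 12544*sqrt(2)/3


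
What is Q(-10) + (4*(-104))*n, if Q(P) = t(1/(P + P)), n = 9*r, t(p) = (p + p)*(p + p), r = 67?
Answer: -25084799/100 ≈ -2.5085e+5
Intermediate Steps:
t(p) = 4*p² (t(p) = (2*p)*(2*p) = 4*p²)
n = 603 (n = 9*67 = 603)
Q(P) = P⁻² (Q(P) = 4*(1/(P + P))² = 4*(1/(2*P))² = 4*(1/(4*P²)) = P⁻²)
Q(-10) + (4*(-104))*n = (-10)⁻² + (4*(-104))*603 = 1/100 - 416*603 = 1/100 - 250848 = -25084799/100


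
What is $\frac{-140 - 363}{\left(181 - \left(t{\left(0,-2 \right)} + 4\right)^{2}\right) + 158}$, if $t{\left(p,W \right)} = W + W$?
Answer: $- \frac{503}{339} \approx -1.4838$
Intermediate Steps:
$t{\left(p,W \right)} = 2 W$
$\frac{-140 - 363}{\left(181 - \left(t{\left(0,-2 \right)} + 4\right)^{2}\right) + 158} = \frac{-140 - 363}{\left(181 - \left(2 \left(-2\right) + 4\right)^{2}\right) + 158} = - \frac{503}{\left(181 - \left(-4 + 4\right)^{2}\right) + 158} = - \frac{503}{\left(181 - 0^{2}\right) + 158} = - \frac{503}{\left(181 - 0\right) + 158} = - \frac{503}{\left(181 + 0\right) + 158} = - \frac{503}{181 + 158} = - \frac{503}{339}$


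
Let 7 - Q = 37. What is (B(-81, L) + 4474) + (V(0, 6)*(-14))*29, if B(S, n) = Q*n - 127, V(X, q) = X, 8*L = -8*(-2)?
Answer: 4287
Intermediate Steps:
L = 2 (L = (-8*(-2))/8 = (⅛)*16 = 2)
Q = -30 (Q = 7 - 1*37 = 7 - 37 = -30)
B(S, n) = -127 - 30*n (B(S, n) = -30*n - 127 = -127 - 30*n)
(B(-81, L) + 4474) + (V(0, 6)*(-14))*29 = ((-127 - 30*2) + 4474) + (0*(-14))*29 = ((-127 - 60) + 4474) + 0*29 = (-187 + 4474) + 0 = 4287 + 0 = 4287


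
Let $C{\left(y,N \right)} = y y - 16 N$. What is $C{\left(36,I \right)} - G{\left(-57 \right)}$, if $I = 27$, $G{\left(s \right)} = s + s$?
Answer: $978$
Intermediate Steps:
$G{\left(s \right)} = 2 s$
$C{\left(y,N \right)} = y^{2} - 16 N$
$C{\left(36,I \right)} - G{\left(-57 \right)} = \left(36^{2} - 432\right) - 2 \left(-57\right) = \left(1296 - 432\right) - -114 = 864 + 114 = 978$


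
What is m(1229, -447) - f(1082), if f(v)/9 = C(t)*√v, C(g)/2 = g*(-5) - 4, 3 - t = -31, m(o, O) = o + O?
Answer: 782 + 3132*√1082 ≈ 1.0381e+5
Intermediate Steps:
m(o, O) = O + o
t = 34 (t = 3 - 1*(-31) = 3 + 31 = 34)
C(g) = -8 - 10*g (C(g) = 2*(g*(-5) - 4) = 2*(-5*g - 4) = 2*(-4 - 5*g) = -8 - 10*g)
f(v) = -3132*√v (f(v) = 9*((-8 - 10*34)*√v) = 9*((-8 - 340)*√v) = 9*(-348*√v) = -3132*√v)
m(1229, -447) - f(1082) = (-447 + 1229) - (-3132)*√1082 = 782 + 3132*√1082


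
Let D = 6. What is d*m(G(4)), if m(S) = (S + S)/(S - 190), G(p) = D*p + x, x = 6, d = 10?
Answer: -15/4 ≈ -3.7500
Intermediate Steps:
G(p) = 6 + 6*p (G(p) = 6*p + 6 = 6 + 6*p)
m(S) = 2*S/(-190 + S) (m(S) = (2*S)/(-190 + S) = 2*S/(-190 + S))
d*m(G(4)) = 10*(2*(6 + 6*4)/(-190 + (6 + 6*4))) = 10*(2*(6 + 24)/(-190 + (6 + 24))) = 10*(2*30/(-190 + 30)) = 10*(2*30/(-160)) = 10*(2*30*(-1/160)) = 10*(-3/8) = -15/4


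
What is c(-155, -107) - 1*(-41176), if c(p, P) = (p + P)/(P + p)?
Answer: 41177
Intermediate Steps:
c(p, P) = 1 (c(p, P) = (P + p)/(P + p) = 1)
c(-155, -107) - 1*(-41176) = 1 - 1*(-41176) = 1 + 41176 = 41177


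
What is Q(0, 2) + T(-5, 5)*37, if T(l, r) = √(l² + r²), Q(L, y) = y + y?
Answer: 4 + 185*√2 ≈ 265.63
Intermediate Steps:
Q(L, y) = 2*y
Q(0, 2) + T(-5, 5)*37 = 2*2 + √((-5)² + 5²)*37 = 4 + √(25 + 25)*37 = 4 + √50*37 = 4 + (5*√2)*37 = 4 + 185*√2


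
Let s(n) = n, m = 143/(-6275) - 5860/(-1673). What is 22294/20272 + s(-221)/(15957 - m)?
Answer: 921698611793679/848794977604952 ≈ 1.0859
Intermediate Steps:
m = 36532261/10498075 (m = 143*(-1/6275) - 5860*(-1/1673) = -143/6275 + 5860/1673 = 36532261/10498075 ≈ 3.4799)
22294/20272 + s(-221)/(15957 - m) = 22294/20272 - 221/(15957 - 1*36532261/10498075) = 22294*(1/20272) - 221/(15957 - 36532261/10498075) = 11147/10136 - 221/167481250514/10498075 = 11147/10136 - 221*10498075/167481250514 = 11147/10136 - 2320074575/167481250514 = 921698611793679/848794977604952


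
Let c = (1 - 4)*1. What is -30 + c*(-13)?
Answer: 9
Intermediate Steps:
c = -3 (c = -3*1 = -3)
-30 + c*(-13) = -30 - 3*(-13) = -30 + 39 = 9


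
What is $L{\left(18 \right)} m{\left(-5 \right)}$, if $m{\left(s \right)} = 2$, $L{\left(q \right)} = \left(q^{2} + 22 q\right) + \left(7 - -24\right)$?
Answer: $1502$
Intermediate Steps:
$L{\left(q \right)} = 31 + q^{2} + 22 q$ ($L{\left(q \right)} = \left(q^{2} + 22 q\right) + \left(7 + 24\right) = \left(q^{2} + 22 q\right) + 31 = 31 + q^{2} + 22 q$)
$L{\left(18 \right)} m{\left(-5 \right)} = \left(31 + 18^{2} + 22 \cdot 18\right) 2 = \left(31 + 324 + 396\right) 2 = 751 \cdot 2 = 1502$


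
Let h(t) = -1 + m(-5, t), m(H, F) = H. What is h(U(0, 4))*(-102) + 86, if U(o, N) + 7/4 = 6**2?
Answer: 698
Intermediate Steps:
U(o, N) = 137/4 (U(o, N) = -7/4 + 6**2 = -7/4 + 36 = 137/4)
h(t) = -6 (h(t) = -1 - 5 = -6)
h(U(0, 4))*(-102) + 86 = -6*(-102) + 86 = 612 + 86 = 698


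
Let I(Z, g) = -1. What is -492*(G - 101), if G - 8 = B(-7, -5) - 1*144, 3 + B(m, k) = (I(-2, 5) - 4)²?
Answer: 105780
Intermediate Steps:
B(m, k) = 22 (B(m, k) = -3 + (-1 - 4)² = -3 + (-5)² = -3 + 25 = 22)
G = -114 (G = 8 + (22 - 1*144) = 8 + (22 - 144) = 8 - 122 = -114)
-492*(G - 101) = -492*(-114 - 101) = -492*(-215) = 105780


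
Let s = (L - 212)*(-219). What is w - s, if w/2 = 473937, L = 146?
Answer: 933420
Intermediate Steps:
w = 947874 (w = 2*473937 = 947874)
s = 14454 (s = (146 - 212)*(-219) = -66*(-219) = 14454)
w - s = 947874 - 1*14454 = 947874 - 14454 = 933420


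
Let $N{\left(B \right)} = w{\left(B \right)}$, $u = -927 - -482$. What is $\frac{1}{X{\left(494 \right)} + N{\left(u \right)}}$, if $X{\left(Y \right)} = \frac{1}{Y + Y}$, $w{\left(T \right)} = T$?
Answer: $- \frac{988}{439659} \approx -0.0022472$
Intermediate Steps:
$u = -445$ ($u = -927 + 482 = -445$)
$X{\left(Y \right)} = \frac{1}{2 Y}$
$N{\left(B \right)} = B$
$\frac{1}{X{\left(494 \right)} + N{\left(u \right)}} = \frac{1}{\frac{1}{2 \cdot 494} - 445} = \frac{1}{\frac{1}{2} \cdot \frac{1}{494} - 445} = \frac{1}{\frac{1}{988} - 445} = \frac{1}{- \frac{439659}{988}} = - \frac{988}{439659}$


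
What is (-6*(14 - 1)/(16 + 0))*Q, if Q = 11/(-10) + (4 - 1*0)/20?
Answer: 351/80 ≈ 4.3875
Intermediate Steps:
Q = -9/10 (Q = 11*(-⅒) + (4 + 0)*(1/20) = -11/10 + 4*(1/20) = -11/10 + ⅕ = -9/10 ≈ -0.90000)
(-6*(14 - 1)/(16 + 0))*Q = -6*(14 - 1)/(16 + 0)*(-9/10) = -78/16*(-9/10) = -6*13/16*(-9/10) = -39/8*(-9/10) = 351/80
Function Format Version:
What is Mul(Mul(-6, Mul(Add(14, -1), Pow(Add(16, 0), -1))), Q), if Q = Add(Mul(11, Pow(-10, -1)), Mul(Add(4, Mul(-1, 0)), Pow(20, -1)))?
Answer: Rational(351, 80) ≈ 4.3875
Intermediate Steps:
Q = Rational(-9, 10) (Q = Add(Mul(11, Rational(-1, 10)), Mul(Add(4, 0), Rational(1, 20))) = Add(Rational(-11, 10), Mul(4, Rational(1, 20))) = Add(Rational(-11, 10), Rational(1, 5)) = Rational(-9, 10) ≈ -0.90000)
Mul(Mul(-6, Mul(Add(14, -1), Pow(Add(16, 0), -1))), Q) = Mul(Mul(-6, Mul(Add(14, -1), Pow(Add(16, 0), -1))), Rational(-9, 10)) = Mul(Mul(-6, Mul(13, Pow(16, -1))), Rational(-9, 10)) = Mul(Mul(-6, Mul(13, Rational(1, 16))), Rational(-9, 10)) = Mul(Mul(-6, Rational(13, 16)), Rational(-9, 10)) = Mul(Rational(-39, 8), Rational(-9, 10)) = Rational(351, 80)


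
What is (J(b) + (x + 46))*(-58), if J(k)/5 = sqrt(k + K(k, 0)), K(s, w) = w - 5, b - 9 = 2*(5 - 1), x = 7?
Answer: -3074 - 580*sqrt(3) ≈ -4078.6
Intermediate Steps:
b = 17 (b = 9 + 2*(5 - 1) = 9 + 2*4 = 9 + 8 = 17)
K(s, w) = -5 + w
J(k) = 5*sqrt(-5 + k) (J(k) = 5*sqrt(k + (-5 + 0)) = 5*sqrt(k - 5) = 5*sqrt(-5 + k))
(J(b) + (x + 46))*(-58) = (5*sqrt(-5 + 17) + (7 + 46))*(-58) = (5*sqrt(12) + 53)*(-58) = (5*(2*sqrt(3)) + 53)*(-58) = (10*sqrt(3) + 53)*(-58) = (53 + 10*sqrt(3))*(-58) = -3074 - 580*sqrt(3)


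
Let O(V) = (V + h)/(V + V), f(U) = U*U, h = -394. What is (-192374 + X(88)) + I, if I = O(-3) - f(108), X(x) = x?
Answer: -1223303/6 ≈ -2.0388e+5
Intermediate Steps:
f(U) = U²
O(V) = (-394 + V)/(2*V) (O(V) = (V - 394)/(V + V) = (-394 + V)/((2*V)) = (-394 + V)*(1/(2*V)) = (-394 + V)/(2*V))
I = -69587/6 (I = (½)*(-394 - 3)/(-3) - 1*108² = (½)*(-⅓)*(-397) - 1*11664 = 397/6 - 11664 = -69587/6 ≈ -11598.)
(-192374 + X(88)) + I = (-192374 + 88) - 69587/6 = -192286 - 69587/6 = -1223303/6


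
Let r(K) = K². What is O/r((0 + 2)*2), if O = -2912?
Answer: -182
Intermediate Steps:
O/r((0 + 2)*2) = -2912*1/(4*(0 + 2)²) = -2912/((2*2)²) = -2912/(4²) = -2912/16 = -2912*1/16 = -182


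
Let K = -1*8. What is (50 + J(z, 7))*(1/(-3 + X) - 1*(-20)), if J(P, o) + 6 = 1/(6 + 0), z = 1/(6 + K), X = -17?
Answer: 7049/8 ≈ 881.13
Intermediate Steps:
K = -8
z = -½ (z = 1/(6 - 8) = 1/(-2) = -½ ≈ -0.50000)
J(P, o) = -35/6 (J(P, o) = -6 + 1/(6 + 0) = -6 + 1/6 = -6 + ⅙ = -35/6)
(50 + J(z, 7))*(1/(-3 + X) - 1*(-20)) = (50 - 35/6)*(1/(-3 - 17) - 1*(-20)) = 265*(1/(-20) + 20)/6 = 265*(-1/20 + 20)/6 = (265/6)*(399/20) = 7049/8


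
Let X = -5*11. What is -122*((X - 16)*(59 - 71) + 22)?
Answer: -106628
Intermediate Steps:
X = -55
-122*((X - 16)*(59 - 71) + 22) = -122*((-55 - 16)*(59 - 71) + 22) = -122*(-71*(-12) + 22) = -122*(852 + 22) = -122*874 = -106628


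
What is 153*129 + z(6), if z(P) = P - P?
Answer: 19737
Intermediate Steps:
z(P) = 0
153*129 + z(6) = 153*129 + 0 = 19737 + 0 = 19737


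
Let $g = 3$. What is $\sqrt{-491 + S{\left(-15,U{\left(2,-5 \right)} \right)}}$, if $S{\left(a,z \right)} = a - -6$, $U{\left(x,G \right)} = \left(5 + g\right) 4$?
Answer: $10 i \sqrt{5} \approx 22.361 i$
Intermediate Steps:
$U{\left(x,G \right)} = 32$ ($U{\left(x,G \right)} = \left(5 + 3\right) 4 = 8 \cdot 4 = 32$)
$S{\left(a,z \right)} = 6 + a$ ($S{\left(a,z \right)} = a + 6 = 6 + a$)
$\sqrt{-491 + S{\left(-15,U{\left(2,-5 \right)} \right)}} = \sqrt{-491 + \left(6 - 15\right)} = \sqrt{-491 - 9} = \sqrt{-500} = 10 i \sqrt{5}$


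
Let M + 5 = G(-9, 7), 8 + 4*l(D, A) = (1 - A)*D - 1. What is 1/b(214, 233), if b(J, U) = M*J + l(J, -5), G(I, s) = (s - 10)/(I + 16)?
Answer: -28/23603 ≈ -0.0011863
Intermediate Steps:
l(D, A) = -9/4 + D*(1 - A)/4 (l(D, A) = -2 + ((1 - A)*D - 1)/4 = -2 + (D*(1 - A) - 1)/4 = -2 + (-1 + D*(1 - A))/4 = -2 + (-¼ + D*(1 - A)/4) = -9/4 + D*(1 - A)/4)
G(I, s) = (-10 + s)/(16 + I)
M = -38/7 (M = -5 + (-10 + 7)/(16 - 9) = -5 - 3/7 = -38/7 ≈ -5.4286)
b(J, U) = -9/4 - 55*J/14 (b(J, U) = -38*J/7 + (-9/4 + J/4 - ¼*(-5)*J) = -38*J/7 + (-9/4 + J/4 + 5*J/4) = -38*J/7 + (-9/4 + 3*J/2) = -9/4 - 55*J/14)
1/b(214, 233) = 1/(-9/4 - 55/14*214) = 1/(-9/4 - 5885/7) = 1/(-23603/28) = -28/23603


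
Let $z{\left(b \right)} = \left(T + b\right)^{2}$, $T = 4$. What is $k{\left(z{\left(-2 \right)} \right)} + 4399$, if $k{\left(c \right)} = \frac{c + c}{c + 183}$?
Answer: $\frac{822621}{187} \approx 4399.0$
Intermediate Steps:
$z{\left(b \right)} = \left(4 + b\right)^{2}$
$k{\left(c \right)} = \frac{2 c}{183 + c}$
$k{\left(z{\left(-2 \right)} \right)} + 4399 = \frac{2 \left(4 - 2\right)^{2}}{183 + \left(4 - 2\right)^{2}} + 4399 = \frac{2 \cdot 2^{2}}{183 + 2^{2}} + 4399 = 2 \cdot 4 \frac{1}{183 + 4} + 4399 = 2 \cdot 4 \cdot \frac{1}{187} + 4399 = \frac{8}{187} + 4399 = \frac{822621}{187}$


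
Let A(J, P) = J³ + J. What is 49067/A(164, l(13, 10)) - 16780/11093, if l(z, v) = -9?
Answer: -73474092009/48932421044 ≈ -1.5015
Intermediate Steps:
A(J, P) = J + J³
49067/A(164, l(13, 10)) - 16780/11093 = 49067/(164 + 164³) - 16780/11093 = 49067/(164 + 4410944) - 16780*1/11093 = 49067/4411108 - 16780/11093 = -73474092009/48932421044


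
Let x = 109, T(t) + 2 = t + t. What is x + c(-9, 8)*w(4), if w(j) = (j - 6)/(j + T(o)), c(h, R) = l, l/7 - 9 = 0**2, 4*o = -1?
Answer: 25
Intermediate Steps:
o = -1/4 (o = (1/4)*(-1) = -1/4 ≈ -0.25000)
l = 63 (l = 63 + 7*0**2 = 63 + 7*0 = 63 + 0 = 63)
c(h, R) = 63
T(t) = -2 + 2*t (T(t) = -2 + (t + t) = -2 + 2*t)
w(j) = (-6 + j)/(-5/2 + j) (w(j) = (j - 6)/(j + (-2 + 2*(-1/4))) = (-6 + j)/(j + (-2 - 1/2)) = (-6 + j)/(j - 5/2) = (-6 + j)/(-5/2 + j))
x + c(-9, 8)*w(4) = 109 + 63*(2*(-6 + 4)/(-5 + 2*4)) = 109 + 63*(2*(-2)/(-5 + 8)) = 109 + 63*(2*(-2)/3) = 109 + 63*(2*(1/3)*(-2)) = 109 + 63*(-4/3) = 109 - 84 = 25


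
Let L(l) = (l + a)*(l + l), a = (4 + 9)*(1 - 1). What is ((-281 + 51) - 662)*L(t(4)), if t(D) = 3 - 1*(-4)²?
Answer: -301496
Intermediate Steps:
a = 0 (a = 13*0 = 0)
t(D) = -13 (t(D) = 3 - 1*16 = 3 - 16 = -13)
L(l) = 2*l² (L(l) = (l + 0)*(l + l) = l*(2*l) = 2*l²)
((-281 + 51) - 662)*L(t(4)) = ((-281 + 51) - 662)*(2*(-13)²) = (-230 - 662)*(2*169) = -892*338 = -301496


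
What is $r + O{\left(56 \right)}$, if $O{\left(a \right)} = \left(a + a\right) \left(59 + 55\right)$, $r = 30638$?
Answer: $43406$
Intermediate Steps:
$O{\left(a \right)} = 228 a$ ($O{\left(a \right)} = 2 a 114 = 228 a$)
$r + O{\left(56 \right)} = 30638 + 228 \cdot 56 = 30638 + 12768 = 43406$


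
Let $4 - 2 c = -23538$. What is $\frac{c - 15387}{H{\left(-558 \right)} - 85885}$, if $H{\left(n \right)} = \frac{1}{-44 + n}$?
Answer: $\frac{2176832}{51702771} \approx 0.042103$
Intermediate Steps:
$c = 11771$ ($c = 2 - -11769 = 2 + 11769 = 11771$)
$\frac{c - 15387}{H{\left(-558 \right)} - 85885} = \frac{11771 - 15387}{\frac{1}{-44 - 558} - 85885} = - \frac{3616}{\frac{1}{-602} - 85885} = - \frac{3616}{- \frac{1}{602} - 85885} = - \frac{3616}{- \frac{51702771}{602}} = \left(-3616\right) \left(- \frac{602}{51702771}\right) = \frac{2176832}{51702771}$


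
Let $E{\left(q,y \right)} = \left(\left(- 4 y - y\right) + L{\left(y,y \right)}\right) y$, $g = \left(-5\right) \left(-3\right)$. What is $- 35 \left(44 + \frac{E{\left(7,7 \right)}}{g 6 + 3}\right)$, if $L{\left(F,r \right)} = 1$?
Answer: $- \frac{134890}{93} \approx -1450.4$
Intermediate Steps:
$g = 15$
$E{\left(q,y \right)} = y \left(1 - 5 y\right)$ ($E{\left(q,y \right)} = \left(\left(- 4 y - y\right) + 1\right) y = \left(- 5 y + 1\right) y = \left(1 - 5 y\right) y = y \left(1 - 5 y\right)$)
$- 35 \left(44 + \frac{E{\left(7,7 \right)}}{g 6 + 3}\right) = - 35 \left(44 + \frac{7 \left(1 - 35\right)}{15 \cdot 6 + 3}\right) = - 35 \left(44 + \frac{7 \left(1 - 35\right)}{90 + 3}\right) = - 35 \left(44 + \frac{7 \left(-34\right)}{93}\right) = - 35 \left(44 - \frac{238}{93}\right) = \left(-35\right) \frac{3854}{93} = - \frac{134890}{93}$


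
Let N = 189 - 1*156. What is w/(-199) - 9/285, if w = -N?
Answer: 2538/18905 ≈ 0.13425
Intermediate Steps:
N = 33 (N = 189 - 156 = 33)
w = -33 (w = -1*33 = -33)
w/(-199) - 9/285 = -33/(-199) - 9/285 = -33*(-1/199) - 9*1/285 = 33/199 - 3/95 = 2538/18905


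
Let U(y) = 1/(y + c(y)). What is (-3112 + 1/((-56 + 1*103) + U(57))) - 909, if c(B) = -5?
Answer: -9831293/2445 ≈ -4021.0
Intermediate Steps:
U(y) = 1/(-5 + y) (U(y) = 1/(y - 5) = 1/(-5 + y))
(-3112 + 1/((-56 + 1*103) + U(57))) - 909 = (-3112 + 1/((-56 + 1*103) + 1/(-5 + 57))) - 909 = (-3112 + 1/((-56 + 103) + 1/52)) - 909 = (-3112 + 1/(47 + 1/52)) - 909 = (-3112 + 1/(2445/52)) - 909 = (-3112 + 52/2445) - 909 = -7608788/2445 - 909 = -9831293/2445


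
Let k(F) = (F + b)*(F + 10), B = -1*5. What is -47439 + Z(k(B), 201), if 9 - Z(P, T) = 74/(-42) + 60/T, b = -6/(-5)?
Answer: -66731951/1407 ≈ -47429.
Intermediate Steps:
b = 6/5 (b = -6*(-1/5) = 6/5 ≈ 1.2000)
B = -5
k(F) = (10 + F)*(6/5 + F) (k(F) = (F + 6/5)*(F + 10) = (6/5 + F)*(10 + F) = (10 + F)*(6/5 + F))
Z(P, T) = 226/21 - 60/T (Z(P, T) = 9 - (74/(-42) + 60/T) = 9 - (74*(-1/42) + 60/T) = 9 - (-37/21 + 60/T) = 9 + (37/21 - 60/T) = 226/21 - 60/T)
-47439 + Z(k(B), 201) = -47439 + (226/21 - 60/201) = -47439 + (226/21 - 60*1/201) = -47439 + (226/21 - 20/67) = -47439 + 14722/1407 = -66731951/1407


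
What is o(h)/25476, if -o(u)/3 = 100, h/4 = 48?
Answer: -25/2123 ≈ -0.011776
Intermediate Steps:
h = 192 (h = 4*48 = 192)
o(u) = -300 (o(u) = -3*100 = -300)
o(h)/25476 = -300/25476 = -300*1/25476 = -25/2123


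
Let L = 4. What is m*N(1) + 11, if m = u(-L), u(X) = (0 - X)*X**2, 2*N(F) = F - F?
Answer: 11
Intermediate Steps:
N(F) = 0 (N(F) = (F - F)/2 = (1/2)*0 = 0)
u(X) = -X**3 (u(X) = (-X)*X**2 = -X**3)
m = 64 (m = -(-1*4)**3 = -1*(-4)**3 = -1*(-64) = 64)
m*N(1) + 11 = 64*0 + 11 = 0 + 11 = 11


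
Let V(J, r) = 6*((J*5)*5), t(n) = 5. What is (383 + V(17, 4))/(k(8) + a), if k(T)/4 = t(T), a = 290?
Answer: 2933/310 ≈ 9.4613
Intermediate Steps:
k(T) = 20 (k(T) = 4*5 = 20)
V(J, r) = 150*J (V(J, r) = 6*((5*J)*5) = 6*(25*J) = 150*J)
(383 + V(17, 4))/(k(8) + a) = (383 + 150*17)/(20 + 290) = (383 + 2550)/310 = 2933*(1/310) = 2933/310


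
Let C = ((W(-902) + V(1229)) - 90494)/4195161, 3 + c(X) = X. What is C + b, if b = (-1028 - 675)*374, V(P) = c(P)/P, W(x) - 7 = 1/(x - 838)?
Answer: -5713944644091537329/8971183992060 ≈ -6.3692e+5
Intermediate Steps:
c(X) = -3 + X
W(x) = 7 + 1/(-838 + x) (W(x) = 7 + 1/(x - 838) = 7 + 1/(-838 + x))
V(P) = (-3 + P)/P
b = -636922 (b = -1703*374 = -636922)
C = -193500698009/8971183992060 (C = (((-5865 + 7*(-902))/(-838 - 902) + (-3 + 1229)/1229) - 90494)/4195161 = (((-5865 - 6314)/(-1740) + (1/1229)*1226) - 90494)*(1/4195161) = ((-1/1740*(-12179) + 1226/1229) - 90494)*(1/4195161) = ((12179/1740 + 1226/1229) - 90494)*(1/4195161) = (17101231/2138460 - 90494)*(1/4195161) = -193500698009/2138460*1/4195161 = -193500698009/8971183992060 ≈ -0.021569)
C + b = -193500698009/8971183992060 - 636922 = -5713944644091537329/8971183992060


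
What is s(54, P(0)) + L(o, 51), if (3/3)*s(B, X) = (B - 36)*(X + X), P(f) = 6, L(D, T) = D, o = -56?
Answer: 160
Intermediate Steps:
s(B, X) = 2*X*(-36 + B) (s(B, X) = (B - 36)*(X + X) = (-36 + B)*(2*X) = 2*X*(-36 + B))
s(54, P(0)) + L(o, 51) = 2*6*(-36 + 54) - 56 = 2*6*18 - 56 = 216 - 56 = 160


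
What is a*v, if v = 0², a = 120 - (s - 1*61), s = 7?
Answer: 0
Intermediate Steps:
a = 174 (a = 120 - (7 - 1*61) = 120 - (7 - 61) = 120 - 1*(-54) = 120 + 54 = 174)
v = 0
a*v = 174*0 = 0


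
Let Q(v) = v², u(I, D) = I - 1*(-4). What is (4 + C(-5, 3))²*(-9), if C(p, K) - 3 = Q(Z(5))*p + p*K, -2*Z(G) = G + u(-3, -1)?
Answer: -25281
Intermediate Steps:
u(I, D) = 4 + I (u(I, D) = I + 4 = 4 + I)
Z(G) = -½ - G/2 (Z(G) = -(G + (4 - 3))/2 = -(G + 1)/2 = -(1 + G)/2 = -½ - G/2)
C(p, K) = 3 + 9*p + K*p (C(p, K) = 3 + ((-½ - ½*5)²*p + p*K) = 3 + ((-½ - 5/2)²*p + K*p) = 3 + ((-3)²*p + K*p) = 3 + (9*p + K*p) = 3 + 9*p + K*p)
(4 + C(-5, 3))²*(-9) = (4 + (3 + 9*(-5) + 3*(-5)))²*(-9) = (4 + (3 - 45 - 15))²*(-9) = (4 - 57)²*(-9) = (-53)²*(-9) = 2809*(-9) = -25281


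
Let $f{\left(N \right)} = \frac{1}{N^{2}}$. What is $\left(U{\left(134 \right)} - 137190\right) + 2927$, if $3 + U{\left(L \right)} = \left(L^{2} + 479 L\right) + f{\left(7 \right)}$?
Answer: $- \frac{2554075}{49} \approx -52124.0$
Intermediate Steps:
$f{\left(N \right)} = \frac{1}{N^{2}}$
$U{\left(L \right)} = - \frac{146}{49} + L^{2} + 479 L$ ($U{\left(L \right)} = -3 + \left(\left(L^{2} + 479 L\right) + \frac{1}{49}\right) = -3 + \left(\frac{1}{49} + L^{2} + 479 L\right) = - \frac{146}{49} + L^{2} + 479 L$)
$\left(U{\left(134 \right)} - 137190\right) + 2927 = \left(\left(- \frac{146}{49} + 134^{2} + 479 \cdot 134\right) - 137190\right) + 2927 = \left(\left(- \frac{146}{49} + 17956 + 64186\right) - 137190\right) + 2927 = \left(\frac{4024812}{49} - 137190\right) + 2927 = - \frac{2697498}{49} + 2927 = - \frac{2554075}{49}$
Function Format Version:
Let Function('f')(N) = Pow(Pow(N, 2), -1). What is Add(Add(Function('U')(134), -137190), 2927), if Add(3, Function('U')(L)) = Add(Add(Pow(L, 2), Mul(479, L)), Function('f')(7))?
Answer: Rational(-2554075, 49) ≈ -52124.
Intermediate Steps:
Function('f')(N) = Pow(N, -2)
Function('U')(L) = Add(Rational(-146, 49), Pow(L, 2), Mul(479, L)) (Function('U')(L) = Add(-3, Add(Add(Pow(L, 2), Mul(479, L)), Pow(7, -2))) = Add(-3, Add(Add(Pow(L, 2), Mul(479, L)), Rational(1, 49))) = Add(-3, Add(Rational(1, 49), Pow(L, 2), Mul(479, L))) = Add(Rational(-146, 49), Pow(L, 2), Mul(479, L)))
Add(Add(Function('U')(134), -137190), 2927) = Add(Add(Add(Rational(-146, 49), Pow(134, 2), Mul(479, 134)), -137190), 2927) = Add(Add(Add(Rational(-146, 49), 17956, 64186), -137190), 2927) = Add(Add(Rational(4024812, 49), -137190), 2927) = Add(Rational(-2697498, 49), 2927) = Rational(-2554075, 49)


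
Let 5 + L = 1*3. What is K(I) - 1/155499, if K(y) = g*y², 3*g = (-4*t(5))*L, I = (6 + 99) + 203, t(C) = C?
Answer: 196683428479/155499 ≈ 1.2649e+6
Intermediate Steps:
L = -2 (L = -5 + 1*3 = -5 + 3 = -2)
I = 308 (I = 105 + 203 = 308)
g = 40/3 (g = (-4*5*(-2))/3 = (-20*(-2))/3 = (⅓)*40 = 40/3 ≈ 13.333)
K(y) = 40*y²/3
K(I) - 1/155499 = (40/3)*308² - 1/155499 = (40/3)*94864 - 1*1/155499 = 3794560/3 - 1/155499 = 196683428479/155499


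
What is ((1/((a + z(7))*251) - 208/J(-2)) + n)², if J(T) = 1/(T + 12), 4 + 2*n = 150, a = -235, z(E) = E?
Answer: 13192037874420409/3275043984 ≈ 4.0280e+6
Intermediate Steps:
n = 73 (n = -2 + (½)*150 = -2 + 75 = 73)
J(T) = 1/(12 + T)
((1/((a + z(7))*251) - 208/J(-2)) + n)² = ((1/((-235 + 7)*251) - 208/(1/(12 - 2))) + 73)² = (((1/251)/(-228) - 208/(1/10)) + 73)² = ((-1/228*1/251 - 208/⅒) + 73)² = ((-1/57228 - 208*10) + 73)² = ((-1/57228 - 2080) + 73)² = (-119034241/57228 + 73)² = (-114856597/57228)² = 13192037874420409/3275043984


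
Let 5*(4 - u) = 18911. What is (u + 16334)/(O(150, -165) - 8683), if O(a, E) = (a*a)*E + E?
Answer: -62779/18606740 ≈ -0.0033740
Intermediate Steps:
u = -18891/5 (u = 4 - 1/5*18911 = 4 - 18911/5 = -18891/5 ≈ -3778.2)
O(a, E) = E + E*a**2 (O(a, E) = a**2*E + E = E*a**2 + E = E + E*a**2)
(u + 16334)/(O(150, -165) - 8683) = (-18891/5 + 16334)/(-165*(1 + 150**2) - 8683) = 62779/(5*(-165*(1 + 22500) - 8683)) = 62779/(5*(-165*22501 - 8683)) = 62779/(5*(-3712665 - 8683)) = (62779/5)/(-3721348) = (62779/5)*(-1/3721348) = -62779/18606740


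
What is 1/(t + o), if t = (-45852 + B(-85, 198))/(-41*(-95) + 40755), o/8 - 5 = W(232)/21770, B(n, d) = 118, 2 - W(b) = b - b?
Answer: 48601525/1894315261 ≈ 0.025657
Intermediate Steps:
W(b) = 2 (W(b) = 2 - (b - b) = 2 - 1*0 = 2 + 0 = 2)
o = 435408/10885 (o = 40 + 8*(2/21770) = 40 + 8*(2*(1/21770)) = 40 + 8*(1/10885) = 40 + 8/10885 = 435408/10885 ≈ 40.001)
t = -22867/22325 (t = (-45852 + 118)/(-41*(-95) + 40755) = -45734/(3895 + 40755) = -45734/44650 = -45734*1/44650 = -22867/22325 ≈ -1.0243)
1/(t + o) = 1/(-22867/22325 + 435408/10885) = 1/(1894315261/48601525) = 48601525/1894315261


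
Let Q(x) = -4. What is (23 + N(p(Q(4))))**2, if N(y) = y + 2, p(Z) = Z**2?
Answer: 1681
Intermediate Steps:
N(y) = 2 + y
(23 + N(p(Q(4))))**2 = (23 + (2 + (-4)**2))**2 = (23 + (2 + 16))**2 = (23 + 18)**2 = 41**2 = 1681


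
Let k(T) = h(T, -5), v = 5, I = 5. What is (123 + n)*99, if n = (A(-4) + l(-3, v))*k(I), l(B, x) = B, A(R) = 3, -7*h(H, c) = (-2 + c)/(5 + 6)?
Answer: 12177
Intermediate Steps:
h(H, c) = 2/77 - c/77 (h(H, c) = -(-2 + c)/(7*(5 + 6)) = -(-2 + c)/(7*11) = -(-2/11 + c/11)/7 = 2/77 - c/77)
k(T) = 1/11 (k(T) = 2/77 - 1/77*(-5) = 2/77 + 5/77 = 1/11)
n = 0 (n = (3 - 3)*(1/11) = 0*(1/11) = 0)
(123 + n)*99 = (123 + 0)*99 = 123*99 = 12177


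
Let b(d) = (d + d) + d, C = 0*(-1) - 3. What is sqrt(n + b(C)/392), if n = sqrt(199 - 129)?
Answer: sqrt(-18 + 784*sqrt(70))/28 ≈ 2.8885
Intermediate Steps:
n = sqrt(70) ≈ 8.3666
C = -3 (C = 0 - 3 = -3)
b(d) = 3*d (b(d) = 2*d + d = 3*d)
sqrt(n + b(C)/392) = sqrt(sqrt(70) + (3*(-3))/392) = sqrt(sqrt(70) - 9*1/392) = sqrt(sqrt(70) - 9/392) = sqrt(-9/392 + sqrt(70))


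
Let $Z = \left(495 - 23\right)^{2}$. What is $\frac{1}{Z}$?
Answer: $\frac{1}{222784} \approx 4.4887 \cdot 10^{-6}$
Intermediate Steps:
$Z = 222784$ ($Z = 472^{2} = 222784$)
$\frac{1}{Z} = \frac{1}{222784}$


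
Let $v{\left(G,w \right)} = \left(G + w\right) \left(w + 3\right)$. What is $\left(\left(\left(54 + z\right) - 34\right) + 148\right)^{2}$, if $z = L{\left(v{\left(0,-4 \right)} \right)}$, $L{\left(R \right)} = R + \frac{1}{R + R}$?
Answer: $\frac{1896129}{64} \approx 29627.0$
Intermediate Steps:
$v{\left(G,w \right)} = \left(3 + w\right) \left(G + w\right)$ ($v{\left(G,w \right)} = \left(G + w\right) \left(3 + w\right) = \left(3 + w\right) \left(G + w\right)$)
$L{\left(R \right)} = R + \frac{1}{2 R}$
$z = \frac{33}{8}$ ($z = \left(\left(-4\right)^{2} + 3 \cdot 0 + 3 \left(-4\right) + 0 \left(-4\right)\right) + \frac{1}{2 \left(\left(-4\right)^{2} + 3 \cdot 0 + 3 \left(-4\right) + 0 \left(-4\right)\right)} = \left(16 + 0 - 12 + 0\right) + \frac{1}{2 \left(16 + 0 - 12 + 0\right)} = 4 + \frac{1}{2 \cdot 4} = 4 + \frac{1}{2} \cdot \frac{1}{4} = 4 + \frac{1}{8} = \frac{33}{8} \approx 4.125$)
$\left(\left(\left(54 + z\right) - 34\right) + 148\right)^{2} = \left(\left(\left(54 + \frac{33}{8}\right) - 34\right) + 148\right)^{2} = \left(\left(\frac{465}{8} - 34\right) + 148\right)^{2} = \left(\frac{193}{8} + 148\right)^{2} = \left(\frac{1377}{8}\right)^{2} = \frac{1896129}{64}$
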